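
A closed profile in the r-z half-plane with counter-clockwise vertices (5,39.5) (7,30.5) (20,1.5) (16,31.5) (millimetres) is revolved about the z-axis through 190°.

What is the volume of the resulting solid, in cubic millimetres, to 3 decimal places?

Volume = 7796.211 mm³

Profile (r,z), 4 vertices: (5,39.5) (7,30.5) (20,1.5) (16,31.5)
edge 0: (5,39.5)→(7,30.5)  cross = 5·30.5 − 7·39.5 = -124.0000; (r_i+r_j)·cross = 12·-124.0000 = -1488.0000
edge 1: (7,30.5)→(20,1.5)  cross = 7·1.5 − 20·30.5 = -599.5000; (r_i+r_j)·cross = 27·-599.5000 = -16186.5000
edge 2: (20,1.5)→(16,31.5)  cross = 20·31.5 − 16·1.5 = 606.0000; (r_i+r_j)·cross = 36·606.0000 = 21816.0000
edge 3: (16,31.5)→(5,39.5)  cross = 16·39.5 − 5·31.5 = 474.5000; (r_i+r_j)·cross = 21·474.5000 = 9964.5000
Σcross = 357.0000 → A = |Σcross|/2 = 178.5000 mm²
Σ(r_i+r_j)·cross = 14106.0000 → first moment M = |Σ|/6 = 2351.0000
R_c = M/A = 2351.0000/178.5000 = 13.1709 mm
θ = 190° = 3.316126 rad
V = θ·R_c·A = 3.316126·13.1709·178.5000 = 7796.211 mm³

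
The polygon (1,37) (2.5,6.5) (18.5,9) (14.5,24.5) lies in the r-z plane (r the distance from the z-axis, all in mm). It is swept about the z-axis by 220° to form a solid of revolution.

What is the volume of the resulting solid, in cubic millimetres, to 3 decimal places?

Volume = 10388.374 mm³

Profile (r,z), 4 vertices: (1,37) (2.5,6.5) (18.5,9) (14.5,24.5)
edge 0: (1,37)→(2.5,6.5)  cross = 1·6.5 − 2.5·37 = -86.0000; (r_i+r_j)·cross = 3.5·-86.0000 = -301.0000
edge 1: (2.5,6.5)→(18.5,9)  cross = 2.5·9 − 18.5·6.5 = -97.7500; (r_i+r_j)·cross = 21·-97.7500 = -2052.7500
edge 2: (18.5,9)→(14.5,24.5)  cross = 18.5·24.5 − 14.5·9 = 322.7500; (r_i+r_j)·cross = 33·322.7500 = 10650.7500
edge 3: (14.5,24.5)→(1,37)  cross = 14.5·37 − 1·24.5 = 512.0000; (r_i+r_j)·cross = 15.5·512.0000 = 7936.0000
Σcross = 651.0000 → A = |Σcross|/2 = 325.5000 mm²
Σ(r_i+r_j)·cross = 16233.0000 → first moment M = |Σ|/6 = 2705.5000
R_c = M/A = 2705.5000/325.5000 = 8.3118 mm
θ = 220° = 3.839724 rad
V = θ·R_c·A = 3.839724·8.3118·325.5000 = 10388.374 mm³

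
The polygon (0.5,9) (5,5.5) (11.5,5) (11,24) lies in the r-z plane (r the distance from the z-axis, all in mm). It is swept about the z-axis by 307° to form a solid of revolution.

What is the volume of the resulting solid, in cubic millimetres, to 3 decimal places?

Profile (r,z), 4 vertices: (0.5,9) (5,5.5) (11.5,5) (11,24)
edge 0: (0.5,9)→(5,5.5)  cross = 0.5·5.5 − 5·9 = -42.2500; (r_i+r_j)·cross = 5.5·-42.2500 = -232.3750
edge 1: (5,5.5)→(11.5,5)  cross = 5·5 − 11.5·5.5 = -38.2500; (r_i+r_j)·cross = 16.5·-38.2500 = -631.1250
edge 2: (11.5,5)→(11,24)  cross = 11.5·24 − 11·5 = 221.0000; (r_i+r_j)·cross = 22.5·221.0000 = 4972.5000
edge 3: (11,24)→(0.5,9)  cross = 11·9 − 0.5·24 = 87.0000; (r_i+r_j)·cross = 11.5·87.0000 = 1000.5000
Σcross = 227.5000 → A = |Σcross|/2 = 113.7500 mm²
Σ(r_i+r_j)·cross = 5109.5000 → first moment M = |Σ|/6 = 851.5833
R_c = M/A = 851.5833/113.7500 = 7.4864 mm
θ = 307° = 5.358161 rad
V = θ·R_c·A = 5.358161·7.4864·113.7500 = 4562.920 mm³

Volume = 4562.920 mm³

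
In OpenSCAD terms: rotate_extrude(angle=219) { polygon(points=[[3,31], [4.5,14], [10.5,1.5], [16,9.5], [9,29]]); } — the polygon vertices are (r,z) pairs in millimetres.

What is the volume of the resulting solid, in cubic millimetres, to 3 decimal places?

Profile (r,z), 5 vertices: (3,31) (4.5,14) (10.5,1.5) (16,9.5) (9,29)
edge 0: (3,31)→(4.5,14)  cross = 3·14 − 4.5·31 = -97.5000; (r_i+r_j)·cross = 7.5·-97.5000 = -731.2500
edge 1: (4.5,14)→(10.5,1.5)  cross = 4.5·1.5 − 10.5·14 = -140.2500; (r_i+r_j)·cross = 15·-140.2500 = -2103.7500
edge 2: (10.5,1.5)→(16,9.5)  cross = 10.5·9.5 − 16·1.5 = 75.7500; (r_i+r_j)·cross = 26.5·75.7500 = 2007.3750
edge 3: (16,9.5)→(9,29)  cross = 16·29 − 9·9.5 = 378.5000; (r_i+r_j)·cross = 25·378.5000 = 9462.5000
edge 4: (9,29)→(3,31)  cross = 9·31 − 3·29 = 192.0000; (r_i+r_j)·cross = 12·192.0000 = 2304.0000
Σcross = 408.5000 → A = |Σcross|/2 = 204.2500 mm²
Σ(r_i+r_j)·cross = 10938.8750 → first moment M = |Σ|/6 = 1823.1458
R_c = M/A = 1823.1458/204.2500 = 8.9261 mm
θ = 219° = 3.822271 rad
V = θ·R_c·A = 3.822271·8.9261·204.2500 = 6968.558 mm³

Volume = 6968.558 mm³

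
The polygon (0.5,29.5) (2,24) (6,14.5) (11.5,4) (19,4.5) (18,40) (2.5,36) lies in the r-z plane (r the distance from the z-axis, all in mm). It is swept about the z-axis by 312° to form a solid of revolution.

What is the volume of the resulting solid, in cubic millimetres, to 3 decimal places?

Volume = 29268.264 mm³

Profile (r,z), 7 vertices: (0.5,29.5) (2,24) (6,14.5) (11.5,4) (19,4.5) (18,40) (2.5,36)
edge 0: (0.5,29.5)→(2,24)  cross = 0.5·24 − 2·29.5 = -47.0000; (r_i+r_j)·cross = 2.5·-47.0000 = -117.5000
edge 1: (2,24)→(6,14.5)  cross = 2·14.5 − 6·24 = -115.0000; (r_i+r_j)·cross = 8·-115.0000 = -920.0000
edge 2: (6,14.5)→(11.5,4)  cross = 6·4 − 11.5·14.5 = -142.7500; (r_i+r_j)·cross = 17.5·-142.7500 = -2498.1250
edge 3: (11.5,4)→(19,4.5)  cross = 11.5·4.5 − 19·4 = -24.2500; (r_i+r_j)·cross = 30.5·-24.2500 = -739.6250
edge 4: (19,4.5)→(18,40)  cross = 19·40 − 18·4.5 = 679.0000; (r_i+r_j)·cross = 37·679.0000 = 25123.0000
edge 5: (18,40)→(2.5,36)  cross = 18·36 − 2.5·40 = 548.0000; (r_i+r_j)·cross = 20.5·548.0000 = 11234.0000
edge 6: (2.5,36)→(0.5,29.5)  cross = 2.5·29.5 − 0.5·36 = 55.7500; (r_i+r_j)·cross = 3·55.7500 = 167.2500
Σcross = 953.7500 → A = |Σcross|/2 = 476.8750 mm²
Σ(r_i+r_j)·cross = 32249.0000 → first moment M = |Σ|/6 = 5374.8333
R_c = M/A = 5374.8333/476.8750 = 11.2709 mm
θ = 312° = 5.445427 rad
V = θ·R_c·A = 5.445427·11.2709·476.8750 = 29268.264 mm³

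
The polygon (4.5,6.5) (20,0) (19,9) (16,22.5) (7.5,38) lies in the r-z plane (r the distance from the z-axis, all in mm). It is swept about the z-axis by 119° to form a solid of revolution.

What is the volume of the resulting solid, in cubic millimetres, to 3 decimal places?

Volume = 7827.604 mm³

Profile (r,z), 5 vertices: (4.5,6.5) (20,0) (19,9) (16,22.5) (7.5,38)
edge 0: (4.5,6.5)→(20,0)  cross = 4.5·0 − 20·6.5 = -130.0000; (r_i+r_j)·cross = 24.5·-130.0000 = -3185.0000
edge 1: (20,0)→(19,9)  cross = 20·9 − 19·0 = 180.0000; (r_i+r_j)·cross = 39·180.0000 = 7020.0000
edge 2: (19,9)→(16,22.5)  cross = 19·22.5 − 16·9 = 283.5000; (r_i+r_j)·cross = 35·283.5000 = 9922.5000
edge 3: (16,22.5)→(7.5,38)  cross = 16·38 − 7.5·22.5 = 439.2500; (r_i+r_j)·cross = 23.5·439.2500 = 10322.3750
edge 4: (7.5,38)→(4.5,6.5)  cross = 7.5·6.5 − 4.5·38 = -122.2500; (r_i+r_j)·cross = 12·-122.2500 = -1467.0000
Σcross = 650.5000 → A = |Σcross|/2 = 325.2500 mm²
Σ(r_i+r_j)·cross = 22612.8750 → first moment M = |Σ|/6 = 3768.8125
R_c = M/A = 3768.8125/325.2500 = 11.5874 mm
θ = 119° = 2.076942 rad
V = θ·R_c·A = 2.076942·11.5874·325.2500 = 7827.604 mm³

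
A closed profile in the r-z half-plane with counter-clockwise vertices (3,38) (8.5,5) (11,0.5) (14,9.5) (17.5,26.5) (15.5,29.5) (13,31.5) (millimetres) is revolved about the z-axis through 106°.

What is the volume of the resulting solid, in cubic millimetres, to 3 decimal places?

Profile (r,z), 7 vertices: (3,38) (8.5,5) (11,0.5) (14,9.5) (17.5,26.5) (15.5,29.5) (13,31.5)
edge 0: (3,38)→(8.5,5)  cross = 3·5 − 8.5·38 = -308.0000; (r_i+r_j)·cross = 11.5·-308.0000 = -3542.0000
edge 1: (8.5,5)→(11,0.5)  cross = 8.5·0.5 − 11·5 = -50.7500; (r_i+r_j)·cross = 19.5·-50.7500 = -989.6250
edge 2: (11,0.5)→(14,9.5)  cross = 11·9.5 − 14·0.5 = 97.5000; (r_i+r_j)·cross = 25·97.5000 = 2437.5000
edge 3: (14,9.5)→(17.5,26.5)  cross = 14·26.5 − 17.5·9.5 = 204.7500; (r_i+r_j)·cross = 31.5·204.7500 = 6449.6250
edge 4: (17.5,26.5)→(15.5,29.5)  cross = 17.5·29.5 − 15.5·26.5 = 105.5000; (r_i+r_j)·cross = 33·105.5000 = 3481.5000
edge 5: (15.5,29.5)→(13,31.5)  cross = 15.5·31.5 − 13·29.5 = 104.7500; (r_i+r_j)·cross = 28.5·104.7500 = 2985.3750
edge 6: (13,31.5)→(3,38)  cross = 13·38 − 3·31.5 = 399.5000; (r_i+r_j)·cross = 16·399.5000 = 6392.0000
Σcross = 553.2500 → A = |Σcross|/2 = 276.6250 mm²
Σ(r_i+r_j)·cross = 17214.3750 → first moment M = |Σ|/6 = 2869.0625
R_c = M/A = 2869.0625/276.6250 = 10.3717 mm
θ = 106° = 1.850049 rad
V = θ·R_c·A = 1.850049·10.3717·276.6250 = 5307.906 mm³

Volume = 5307.906 mm³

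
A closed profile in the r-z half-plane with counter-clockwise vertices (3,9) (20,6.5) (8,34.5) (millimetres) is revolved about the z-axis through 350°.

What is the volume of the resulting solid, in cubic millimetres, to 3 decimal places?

Profile (r,z), 3 vertices: (3,9) (20,6.5) (8,34.5)
edge 0: (3,9)→(20,6.5)  cross = 3·6.5 − 20·9 = -160.5000; (r_i+r_j)·cross = 23·-160.5000 = -3691.5000
edge 1: (20,6.5)→(8,34.5)  cross = 20·34.5 − 8·6.5 = 638.0000; (r_i+r_j)·cross = 28·638.0000 = 17864.0000
edge 2: (8,34.5)→(3,9)  cross = 8·9 − 3·34.5 = -31.5000; (r_i+r_j)·cross = 11·-31.5000 = -346.5000
Σcross = 446.0000 → A = |Σcross|/2 = 223.0000 mm²
Σ(r_i+r_j)·cross = 13826.0000 → first moment M = |Σ|/6 = 2304.3333
R_c = M/A = 2304.3333/223.0000 = 10.3333 mm
θ = 350° = 6.108652 rad
V = θ·R_c·A = 6.108652·10.3333·223.0000 = 14076.371 mm³

Volume = 14076.371 mm³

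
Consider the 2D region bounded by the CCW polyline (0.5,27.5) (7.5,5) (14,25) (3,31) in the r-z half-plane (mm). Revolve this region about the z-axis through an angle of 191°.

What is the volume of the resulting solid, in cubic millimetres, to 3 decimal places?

Volume = 4019.046 mm³

Profile (r,z), 4 vertices: (0.5,27.5) (7.5,5) (14,25) (3,31)
edge 0: (0.5,27.5)→(7.5,5)  cross = 0.5·5 − 7.5·27.5 = -203.7500; (r_i+r_j)·cross = 8·-203.7500 = -1630.0000
edge 1: (7.5,5)→(14,25)  cross = 7.5·25 − 14·5 = 117.5000; (r_i+r_j)·cross = 21.5·117.5000 = 2526.2500
edge 2: (14,25)→(3,31)  cross = 14·31 − 3·25 = 359.0000; (r_i+r_j)·cross = 17·359.0000 = 6103.0000
edge 3: (3,31)→(0.5,27.5)  cross = 3·27.5 − 0.5·31 = 67.0000; (r_i+r_j)·cross = 3.5·67.0000 = 234.5000
Σcross = 339.7500 → A = |Σcross|/2 = 169.8750 mm²
Σ(r_i+r_j)·cross = 7233.7500 → first moment M = |Σ|/6 = 1205.6250
R_c = M/A = 1205.6250/169.8750 = 7.0971 mm
θ = 191° = 3.333579 rad
V = θ·R_c·A = 3.333579·7.0971·169.8750 = 4019.046 mm³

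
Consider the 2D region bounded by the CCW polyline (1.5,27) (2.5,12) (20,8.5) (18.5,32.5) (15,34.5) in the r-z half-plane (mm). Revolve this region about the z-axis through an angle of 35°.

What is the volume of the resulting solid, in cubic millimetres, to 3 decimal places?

Profile (r,z), 5 vertices: (1.5,27) (2.5,12) (20,8.5) (18.5,32.5) (15,34.5)
edge 0: (1.5,27)→(2.5,12)  cross = 1.5·12 − 2.5·27 = -49.5000; (r_i+r_j)·cross = 4·-49.5000 = -198.0000
edge 1: (2.5,12)→(20,8.5)  cross = 2.5·8.5 − 20·12 = -218.7500; (r_i+r_j)·cross = 22.5·-218.7500 = -4921.8750
edge 2: (20,8.5)→(18.5,32.5)  cross = 20·32.5 − 18.5·8.5 = 492.7500; (r_i+r_j)·cross = 38.5·492.7500 = 18970.8750
edge 3: (18.5,32.5)→(15,34.5)  cross = 18.5·34.5 − 15·32.5 = 150.7500; (r_i+r_j)·cross = 33.5·150.7500 = 5050.1250
edge 4: (15,34.5)→(1.5,27)  cross = 15·27 − 1.5·34.5 = 353.2500; (r_i+r_j)·cross = 16.5·353.2500 = 5828.6250
Σcross = 728.5000 → A = |Σcross|/2 = 364.2500 mm²
Σ(r_i+r_j)·cross = 24729.7500 → first moment M = |Σ|/6 = 4121.6250
R_c = M/A = 4121.6250/364.2500 = 11.3154 mm
θ = 35° = 0.610865 rad
V = θ·R_c·A = 0.610865·11.3154·364.2500 = 2517.757 mm³

Volume = 2517.757 mm³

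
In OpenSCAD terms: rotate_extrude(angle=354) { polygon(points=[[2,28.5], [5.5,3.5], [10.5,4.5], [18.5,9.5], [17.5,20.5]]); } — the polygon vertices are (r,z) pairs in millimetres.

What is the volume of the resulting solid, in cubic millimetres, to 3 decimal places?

Profile (r,z), 5 vertices: (2,28.5) (5.5,3.5) (10.5,4.5) (18.5,9.5) (17.5,20.5)
edge 0: (2,28.5)→(5.5,3.5)  cross = 2·3.5 − 5.5·28.5 = -149.7500; (r_i+r_j)·cross = 7.5·-149.7500 = -1123.1250
edge 1: (5.5,3.5)→(10.5,4.5)  cross = 5.5·4.5 − 10.5·3.5 = -12.0000; (r_i+r_j)·cross = 16·-12.0000 = -192.0000
edge 2: (10.5,4.5)→(18.5,9.5)  cross = 10.5·9.5 − 18.5·4.5 = 16.5000; (r_i+r_j)·cross = 29·16.5000 = 478.5000
edge 3: (18.5,9.5)→(17.5,20.5)  cross = 18.5·20.5 − 17.5·9.5 = 213.0000; (r_i+r_j)·cross = 36·213.0000 = 7668.0000
edge 4: (17.5,20.5)→(2,28.5)  cross = 17.5·28.5 − 2·20.5 = 457.7500; (r_i+r_j)·cross = 19.5·457.7500 = 8926.1250
Σcross = 525.5000 → A = |Σcross|/2 = 262.7500 mm²
Σ(r_i+r_j)·cross = 15757.5000 → first moment M = |Σ|/6 = 2626.2500
R_c = M/A = 2626.2500/262.7500 = 9.9952 mm
θ = 354° = 6.178466 rad
V = θ·R_c·A = 6.178466·9.9952·262.7500 = 16226.195 mm³

Volume = 16226.195 mm³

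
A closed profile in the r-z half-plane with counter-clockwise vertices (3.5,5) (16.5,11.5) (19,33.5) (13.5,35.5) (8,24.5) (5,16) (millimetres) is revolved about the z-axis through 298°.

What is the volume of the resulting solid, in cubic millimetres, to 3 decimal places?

Volume = 16519.609 mm³

Profile (r,z), 6 vertices: (3.5,5) (16.5,11.5) (19,33.5) (13.5,35.5) (8,24.5) (5,16)
edge 0: (3.5,5)→(16.5,11.5)  cross = 3.5·11.5 − 16.5·5 = -42.2500; (r_i+r_j)·cross = 20·-42.2500 = -845.0000
edge 1: (16.5,11.5)→(19,33.5)  cross = 16.5·33.5 − 19·11.5 = 334.2500; (r_i+r_j)·cross = 35.5·334.2500 = 11865.8750
edge 2: (19,33.5)→(13.5,35.5)  cross = 19·35.5 − 13.5·33.5 = 222.2500; (r_i+r_j)·cross = 32.5·222.2500 = 7223.1250
edge 3: (13.5,35.5)→(8,24.5)  cross = 13.5·24.5 − 8·35.5 = 46.7500; (r_i+r_j)·cross = 21.5·46.7500 = 1005.1250
edge 4: (8,24.5)→(5,16)  cross = 8·16 − 5·24.5 = 5.5000; (r_i+r_j)·cross = 13·5.5000 = 71.5000
edge 5: (5,16)→(3.5,5)  cross = 5·5 − 3.5·16 = -31.0000; (r_i+r_j)·cross = 8.5·-31.0000 = -263.5000
Σcross = 535.5000 → A = |Σcross|/2 = 267.7500 mm²
Σ(r_i+r_j)·cross = 19057.1250 → first moment M = |Σ|/6 = 3176.1875
R_c = M/A = 3176.1875/267.7500 = 11.8625 mm
θ = 298° = 5.201081 rad
V = θ·R_c·A = 5.201081·11.8625·267.7500 = 16519.609 mm³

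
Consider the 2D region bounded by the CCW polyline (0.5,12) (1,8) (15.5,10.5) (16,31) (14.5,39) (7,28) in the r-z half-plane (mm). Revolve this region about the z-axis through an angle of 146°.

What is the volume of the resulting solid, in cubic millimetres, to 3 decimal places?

Profile (r,z), 6 vertices: (0.5,12) (1,8) (15.5,10.5) (16,31) (14.5,39) (7,28)
edge 0: (0.5,12)→(1,8)  cross = 0.5·8 − 1·12 = -8.0000; (r_i+r_j)·cross = 1.5·-8.0000 = -12.0000
edge 1: (1,8)→(15.5,10.5)  cross = 1·10.5 − 15.5·8 = -113.5000; (r_i+r_j)·cross = 16.5·-113.5000 = -1872.7500
edge 2: (15.5,10.5)→(16,31)  cross = 15.5·31 − 16·10.5 = 312.5000; (r_i+r_j)·cross = 31.5·312.5000 = 9843.7500
edge 3: (16,31)→(14.5,39)  cross = 16·39 − 14.5·31 = 174.5000; (r_i+r_j)·cross = 30.5·174.5000 = 5322.2500
edge 4: (14.5,39)→(7,28)  cross = 14.5·28 − 7·39 = 133.0000; (r_i+r_j)·cross = 21.5·133.0000 = 2859.5000
edge 5: (7,28)→(0.5,12)  cross = 7·12 − 0.5·28 = 70.0000; (r_i+r_j)·cross = 7.5·70.0000 = 525.0000
Σcross = 568.5000 → A = |Σcross|/2 = 284.2500 mm²
Σ(r_i+r_j)·cross = 16665.7500 → first moment M = |Σ|/6 = 2777.6250
R_c = M/A = 2777.6250/284.2500 = 9.7718 mm
θ = 146° = 2.548181 rad
V = θ·R_c·A = 2.548181·9.7718·284.2500 = 7077.890 mm³

Volume = 7077.890 mm³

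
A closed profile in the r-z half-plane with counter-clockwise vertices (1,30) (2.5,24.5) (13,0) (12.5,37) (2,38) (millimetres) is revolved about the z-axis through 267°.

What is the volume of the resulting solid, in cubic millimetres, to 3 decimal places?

Volume = 10121.972 mm³

Profile (r,z), 5 vertices: (1,30) (2.5,24.5) (13,0) (12.5,37) (2,38)
edge 0: (1,30)→(2.5,24.5)  cross = 1·24.5 − 2.5·30 = -50.5000; (r_i+r_j)·cross = 3.5·-50.5000 = -176.7500
edge 1: (2.5,24.5)→(13,0)  cross = 2.5·0 − 13·24.5 = -318.5000; (r_i+r_j)·cross = 15.5·-318.5000 = -4936.7500
edge 2: (13,0)→(12.5,37)  cross = 13·37 − 12.5·0 = 481.0000; (r_i+r_j)·cross = 25.5·481.0000 = 12265.5000
edge 3: (12.5,37)→(2,38)  cross = 12.5·38 − 2·37 = 401.0000; (r_i+r_j)·cross = 14.5·401.0000 = 5814.5000
edge 4: (2,38)→(1,30)  cross = 2·30 − 1·38 = 22.0000; (r_i+r_j)·cross = 3·22.0000 = 66.0000
Σcross = 535.0000 → A = |Σcross|/2 = 267.5000 mm²
Σ(r_i+r_j)·cross = 13032.5000 → first moment M = |Σ|/6 = 2172.0833
R_c = M/A = 2172.0833/267.5000 = 8.1199 mm
θ = 267° = 4.660029 rad
V = θ·R_c·A = 4.660029·8.1199·267.5000 = 10121.972 mm³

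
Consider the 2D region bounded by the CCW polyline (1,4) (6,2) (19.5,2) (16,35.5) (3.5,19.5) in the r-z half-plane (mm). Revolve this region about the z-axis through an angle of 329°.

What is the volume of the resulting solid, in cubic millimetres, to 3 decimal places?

Volume = 25105.324 mm³

Profile (r,z), 5 vertices: (1,4) (6,2) (19.5,2) (16,35.5) (3.5,19.5)
edge 0: (1,4)→(6,2)  cross = 1·2 − 6·4 = -22.0000; (r_i+r_j)·cross = 7·-22.0000 = -154.0000
edge 1: (6,2)→(19.5,2)  cross = 6·2 − 19.5·2 = -27.0000; (r_i+r_j)·cross = 25.5·-27.0000 = -688.5000
edge 2: (19.5,2)→(16,35.5)  cross = 19.5·35.5 − 16·2 = 660.2500; (r_i+r_j)·cross = 35.5·660.2500 = 23438.8750
edge 3: (16,35.5)→(3.5,19.5)  cross = 16·19.5 − 3.5·35.5 = 187.7500; (r_i+r_j)·cross = 19.5·187.7500 = 3661.1250
edge 4: (3.5,19.5)→(1,4)  cross = 3.5·4 − 1·19.5 = -5.5000; (r_i+r_j)·cross = 4.5·-5.5000 = -24.7500
Σcross = 793.5000 → A = |Σcross|/2 = 396.7500 mm²
Σ(r_i+r_j)·cross = 26232.7500 → first moment M = |Σ|/6 = 4372.1250
R_c = M/A = 4372.1250/396.7500 = 11.0198 mm
θ = 329° = 5.742133 rad
V = θ·R_c·A = 5.742133·11.0198·396.7500 = 25105.324 mm³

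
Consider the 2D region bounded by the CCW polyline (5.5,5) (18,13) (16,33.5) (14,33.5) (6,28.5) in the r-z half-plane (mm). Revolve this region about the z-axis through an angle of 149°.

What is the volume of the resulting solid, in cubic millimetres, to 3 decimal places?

Volume = 7588.215 mm³

Profile (r,z), 5 vertices: (5.5,5) (18,13) (16,33.5) (14,33.5) (6,28.5)
edge 0: (5.5,5)→(18,13)  cross = 5.5·13 − 18·5 = -18.5000; (r_i+r_j)·cross = 23.5·-18.5000 = -434.7500
edge 1: (18,13)→(16,33.5)  cross = 18·33.5 − 16·13 = 395.0000; (r_i+r_j)·cross = 34·395.0000 = 13430.0000
edge 2: (16,33.5)→(14,33.5)  cross = 16·33.5 − 14·33.5 = 67.0000; (r_i+r_j)·cross = 30·67.0000 = 2010.0000
edge 3: (14,33.5)→(6,28.5)  cross = 14·28.5 − 6·33.5 = 198.0000; (r_i+r_j)·cross = 20·198.0000 = 3960.0000
edge 4: (6,28.5)→(5.5,5)  cross = 6·5 − 5.5·28.5 = -126.7500; (r_i+r_j)·cross = 11.5·-126.7500 = -1457.6250
Σcross = 514.7500 → A = |Σcross|/2 = 257.3750 mm²
Σ(r_i+r_j)·cross = 17507.6250 → first moment M = |Σ|/6 = 2917.9375
R_c = M/A = 2917.9375/257.3750 = 11.3373 mm
θ = 149° = 2.600541 rad
V = θ·R_c·A = 2.600541·11.3373·257.3750 = 7588.215 mm³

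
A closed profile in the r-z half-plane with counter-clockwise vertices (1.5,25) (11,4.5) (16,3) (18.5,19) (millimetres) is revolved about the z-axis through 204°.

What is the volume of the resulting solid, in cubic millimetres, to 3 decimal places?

Volume = 7623.637 mm³

Profile (r,z), 4 vertices: (1.5,25) (11,4.5) (16,3) (18.5,19)
edge 0: (1.5,25)→(11,4.5)  cross = 1.5·4.5 − 11·25 = -268.2500; (r_i+r_j)·cross = 12.5·-268.2500 = -3353.1250
edge 1: (11,4.5)→(16,3)  cross = 11·3 − 16·4.5 = -39.0000; (r_i+r_j)·cross = 27·-39.0000 = -1053.0000
edge 2: (16,3)→(18.5,19)  cross = 16·19 − 18.5·3 = 248.5000; (r_i+r_j)·cross = 34.5·248.5000 = 8573.2500
edge 3: (18.5,19)→(1.5,25)  cross = 18.5·25 − 1.5·19 = 434.0000; (r_i+r_j)·cross = 20·434.0000 = 8680.0000
Σcross = 375.2500 → A = |Σcross|/2 = 187.6250 mm²
Σ(r_i+r_j)·cross = 12847.1250 → first moment M = |Σ|/6 = 2141.1875
R_c = M/A = 2141.1875/187.6250 = 11.4121 mm
θ = 204° = 3.560472 rad
V = θ·R_c·A = 3.560472·11.4121·187.6250 = 7623.637 mm³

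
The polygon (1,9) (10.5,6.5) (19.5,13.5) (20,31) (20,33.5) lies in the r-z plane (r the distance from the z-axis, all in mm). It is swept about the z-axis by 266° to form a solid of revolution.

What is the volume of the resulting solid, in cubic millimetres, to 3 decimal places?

Volume = 13716.684 mm³

Profile (r,z), 5 vertices: (1,9) (10.5,6.5) (19.5,13.5) (20,31) (20,33.5)
edge 0: (1,9)→(10.5,6.5)  cross = 1·6.5 − 10.5·9 = -88.0000; (r_i+r_j)·cross = 11.5·-88.0000 = -1012.0000
edge 1: (10.5,6.5)→(19.5,13.5)  cross = 10.5·13.5 − 19.5·6.5 = 15.0000; (r_i+r_j)·cross = 30·15.0000 = 450.0000
edge 2: (19.5,13.5)→(20,31)  cross = 19.5·31 − 20·13.5 = 334.5000; (r_i+r_j)·cross = 39.5·334.5000 = 13212.7500
edge 3: (20,31)→(20,33.5)  cross = 20·33.5 − 20·31 = 50.0000; (r_i+r_j)·cross = 40·50.0000 = 2000.0000
edge 4: (20,33.5)→(1,9)  cross = 20·9 − 1·33.5 = 146.5000; (r_i+r_j)·cross = 21·146.5000 = 3076.5000
Σcross = 458.0000 → A = |Σcross|/2 = 229.0000 mm²
Σ(r_i+r_j)·cross = 17727.2500 → first moment M = |Σ|/6 = 2954.5417
R_c = M/A = 2954.5417/229.0000 = 12.9019 mm
θ = 266° = 4.642576 rad
V = θ·R_c·A = 4.642576·12.9019·229.0000 = 13716.684 mm³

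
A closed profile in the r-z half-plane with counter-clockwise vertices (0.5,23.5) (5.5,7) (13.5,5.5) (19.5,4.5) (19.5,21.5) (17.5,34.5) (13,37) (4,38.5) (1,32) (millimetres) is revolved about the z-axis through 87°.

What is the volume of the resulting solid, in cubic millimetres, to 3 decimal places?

Profile (r,z), 9 vertices: (0.5,23.5) (5.5,7) (13.5,5.5) (19.5,4.5) (19.5,21.5) (17.5,34.5) (13,37) (4,38.5) (1,32)
edge 0: (0.5,23.5)→(5.5,7)  cross = 0.5·7 − 5.5·23.5 = -125.7500; (r_i+r_j)·cross = 6·-125.7500 = -754.5000
edge 1: (5.5,7)→(13.5,5.5)  cross = 5.5·5.5 − 13.5·7 = -64.2500; (r_i+r_j)·cross = 19·-64.2500 = -1220.7500
edge 2: (13.5,5.5)→(19.5,4.5)  cross = 13.5·4.5 − 19.5·5.5 = -46.5000; (r_i+r_j)·cross = 33·-46.5000 = -1534.5000
edge 3: (19.5,4.5)→(19.5,21.5)  cross = 19.5·21.5 − 19.5·4.5 = 331.5000; (r_i+r_j)·cross = 39·331.5000 = 12928.5000
edge 4: (19.5,21.5)→(17.5,34.5)  cross = 19.5·34.5 − 17.5·21.5 = 296.5000; (r_i+r_j)·cross = 37·296.5000 = 10970.5000
edge 5: (17.5,34.5)→(13,37)  cross = 17.5·37 − 13·34.5 = 199.0000; (r_i+r_j)·cross = 30.5·199.0000 = 6069.5000
edge 6: (13,37)→(4,38.5)  cross = 13·38.5 − 4·37 = 352.5000; (r_i+r_j)·cross = 17·352.5000 = 5992.5000
edge 7: (4,38.5)→(1,32)  cross = 4·32 − 1·38.5 = 89.5000; (r_i+r_j)·cross = 5·89.5000 = 447.5000
edge 8: (1,32)→(0.5,23.5)  cross = 1·23.5 − 0.5·32 = 7.5000; (r_i+r_j)·cross = 1.5·7.5000 = 11.2500
Σcross = 1040.0000 → A = |Σcross|/2 = 520.0000 mm²
Σ(r_i+r_j)·cross = 32910.0000 → first moment M = |Σ|/6 = 5485.0000
R_c = M/A = 5485.0000/520.0000 = 10.5481 mm
θ = 87° = 1.518436 rad
V = θ·R_c·A = 1.518436·10.5481·520.0000 = 8328.624 mm³

Volume = 8328.624 mm³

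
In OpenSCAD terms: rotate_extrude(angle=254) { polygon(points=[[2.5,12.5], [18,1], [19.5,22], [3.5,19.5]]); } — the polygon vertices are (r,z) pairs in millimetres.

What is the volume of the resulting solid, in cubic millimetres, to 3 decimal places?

Volume = 12192.787 mm³

Profile (r,z), 4 vertices: (2.5,12.5) (18,1) (19.5,22) (3.5,19.5)
edge 0: (2.5,12.5)→(18,1)  cross = 2.5·1 − 18·12.5 = -222.5000; (r_i+r_j)·cross = 20.5·-222.5000 = -4561.2500
edge 1: (18,1)→(19.5,22)  cross = 18·22 − 19.5·1 = 376.5000; (r_i+r_j)·cross = 37.5·376.5000 = 14118.7500
edge 2: (19.5,22)→(3.5,19.5)  cross = 19.5·19.5 − 3.5·22 = 303.2500; (r_i+r_j)·cross = 23·303.2500 = 6974.7500
edge 3: (3.5,19.5)→(2.5,12.5)  cross = 3.5·12.5 − 2.5·19.5 = -5.0000; (r_i+r_j)·cross = 6·-5.0000 = -30.0000
Σcross = 452.2500 → A = |Σcross|/2 = 226.1250 mm²
Σ(r_i+r_j)·cross = 16502.2500 → first moment M = |Σ|/6 = 2750.3750
R_c = M/A = 2750.3750/226.1250 = 12.1631 mm
θ = 254° = 4.433136 rad
V = θ·R_c·A = 4.433136·12.1631·226.1250 = 12192.787 mm³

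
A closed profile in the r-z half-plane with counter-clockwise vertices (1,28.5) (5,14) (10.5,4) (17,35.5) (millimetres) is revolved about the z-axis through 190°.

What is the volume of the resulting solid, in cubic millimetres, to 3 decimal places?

Volume = 7584.601 mm³

Profile (r,z), 4 vertices: (1,28.5) (5,14) (10.5,4) (17,35.5)
edge 0: (1,28.5)→(5,14)  cross = 1·14 − 5·28.5 = -128.5000; (r_i+r_j)·cross = 6·-128.5000 = -771.0000
edge 1: (5,14)→(10.5,4)  cross = 5·4 − 10.5·14 = -127.0000; (r_i+r_j)·cross = 15.5·-127.0000 = -1968.5000
edge 2: (10.5,4)→(17,35.5)  cross = 10.5·35.5 − 17·4 = 304.7500; (r_i+r_j)·cross = 27.5·304.7500 = 8380.6250
edge 3: (17,35.5)→(1,28.5)  cross = 17·28.5 − 1·35.5 = 449.0000; (r_i+r_j)·cross = 18·449.0000 = 8082.0000
Σcross = 498.2500 → A = |Σcross|/2 = 249.1250 mm²
Σ(r_i+r_j)·cross = 13723.1250 → first moment M = |Σ|/6 = 2287.1875
R_c = M/A = 2287.1875/249.1250 = 9.1809 mm
θ = 190° = 3.316126 rad
V = θ·R_c·A = 3.316126·9.1809·249.1250 = 7584.601 mm³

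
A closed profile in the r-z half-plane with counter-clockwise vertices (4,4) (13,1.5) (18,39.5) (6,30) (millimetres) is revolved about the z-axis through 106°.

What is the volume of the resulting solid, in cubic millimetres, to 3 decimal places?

Volume = 6355.381 mm³

Profile (r,z), 4 vertices: (4,4) (13,1.5) (18,39.5) (6,30)
edge 0: (4,4)→(13,1.5)  cross = 4·1.5 − 13·4 = -46.0000; (r_i+r_j)·cross = 17·-46.0000 = -782.0000
edge 1: (13,1.5)→(18,39.5)  cross = 13·39.5 − 18·1.5 = 486.5000; (r_i+r_j)·cross = 31·486.5000 = 15081.5000
edge 2: (18,39.5)→(6,30)  cross = 18·30 − 6·39.5 = 303.0000; (r_i+r_j)·cross = 24·303.0000 = 7272.0000
edge 3: (6,30)→(4,4)  cross = 6·4 − 4·30 = -96.0000; (r_i+r_j)·cross = 10·-96.0000 = -960.0000
Σcross = 647.5000 → A = |Σcross|/2 = 323.7500 mm²
Σ(r_i+r_j)·cross = 20611.5000 → first moment M = |Σ|/6 = 3435.2500
R_c = M/A = 3435.2500/323.7500 = 10.6108 mm
θ = 106° = 1.850049 rad
V = θ·R_c·A = 1.850049·10.6108·323.7500 = 6355.381 mm³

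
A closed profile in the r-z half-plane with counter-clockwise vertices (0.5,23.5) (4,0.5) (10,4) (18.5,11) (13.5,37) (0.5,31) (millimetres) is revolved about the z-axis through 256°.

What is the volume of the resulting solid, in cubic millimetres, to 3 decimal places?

Profile (r,z), 6 vertices: (0.5,23.5) (4,0.5) (10,4) (18.5,11) (13.5,37) (0.5,31)
edge 0: (0.5,23.5)→(4,0.5)  cross = 0.5·0.5 − 4·23.5 = -93.7500; (r_i+r_j)·cross = 4.5·-93.7500 = -421.8750
edge 1: (4,0.5)→(10,4)  cross = 4·4 − 10·0.5 = 11.0000; (r_i+r_j)·cross = 14·11.0000 = 154.0000
edge 2: (10,4)→(18.5,11)  cross = 10·11 − 18.5·4 = 36.0000; (r_i+r_j)·cross = 28.5·36.0000 = 1026.0000
edge 3: (18.5,11)→(13.5,37)  cross = 18.5·37 − 13.5·11 = 536.0000; (r_i+r_j)·cross = 32·536.0000 = 17152.0000
edge 4: (13.5,37)→(0.5,31)  cross = 13.5·31 − 0.5·37 = 400.0000; (r_i+r_j)·cross = 14·400.0000 = 5600.0000
edge 5: (0.5,31)→(0.5,23.5)  cross = 0.5·23.5 − 0.5·31 = -3.7500; (r_i+r_j)·cross = 1·-3.7500 = -3.7500
Σcross = 885.5000 → A = |Σcross|/2 = 442.7500 mm²
Σ(r_i+r_j)·cross = 23506.3750 → first moment M = |Σ|/6 = 3917.7292
R_c = M/A = 3917.7292/442.7500 = 8.8486 mm
θ = 256° = 4.468043 rad
V = θ·R_c·A = 4.468043·8.8486·442.7500 = 17504.582 mm³

Volume = 17504.582 mm³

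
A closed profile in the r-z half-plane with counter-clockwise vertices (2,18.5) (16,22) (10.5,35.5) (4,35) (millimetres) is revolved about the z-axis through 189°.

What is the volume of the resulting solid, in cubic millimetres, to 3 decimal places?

Volume = 4226.836 mm³

Profile (r,z), 4 vertices: (2,18.5) (16,22) (10.5,35.5) (4,35)
edge 0: (2,18.5)→(16,22)  cross = 2·22 − 16·18.5 = -252.0000; (r_i+r_j)·cross = 18·-252.0000 = -4536.0000
edge 1: (16,22)→(10.5,35.5)  cross = 16·35.5 − 10.5·22 = 337.0000; (r_i+r_j)·cross = 26.5·337.0000 = 8930.5000
edge 2: (10.5,35.5)→(4,35)  cross = 10.5·35 − 4·35.5 = 225.5000; (r_i+r_j)·cross = 14.5·225.5000 = 3269.7500
edge 3: (4,35)→(2,18.5)  cross = 4·18.5 − 2·35 = 4.0000; (r_i+r_j)·cross = 6·4.0000 = 24.0000
Σcross = 314.5000 → A = |Σcross|/2 = 157.2500 mm²
Σ(r_i+r_j)·cross = 7688.2500 → first moment M = |Σ|/6 = 1281.3750
R_c = M/A = 1281.3750/157.2500 = 8.1486 mm
θ = 189° = 3.298672 rad
V = θ·R_c·A = 3.298672·8.1486·157.2500 = 4226.836 mm³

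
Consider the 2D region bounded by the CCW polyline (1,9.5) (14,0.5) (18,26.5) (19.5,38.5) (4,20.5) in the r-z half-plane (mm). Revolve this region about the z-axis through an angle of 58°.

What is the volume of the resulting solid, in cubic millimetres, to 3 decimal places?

Volume = 3723.291 mm³

Profile (r,z), 5 vertices: (1,9.5) (14,0.5) (18,26.5) (19.5,38.5) (4,20.5)
edge 0: (1,9.5)→(14,0.5)  cross = 1·0.5 − 14·9.5 = -132.5000; (r_i+r_j)·cross = 15·-132.5000 = -1987.5000
edge 1: (14,0.5)→(18,26.5)  cross = 14·26.5 − 18·0.5 = 362.0000; (r_i+r_j)·cross = 32·362.0000 = 11584.0000
edge 2: (18,26.5)→(19.5,38.5)  cross = 18·38.5 − 19.5·26.5 = 176.2500; (r_i+r_j)·cross = 37.5·176.2500 = 6609.3750
edge 3: (19.5,38.5)→(4,20.5)  cross = 19.5·20.5 − 4·38.5 = 245.7500; (r_i+r_j)·cross = 23.5·245.7500 = 5775.1250
edge 4: (4,20.5)→(1,9.5)  cross = 4·9.5 − 1·20.5 = 17.5000; (r_i+r_j)·cross = 5·17.5000 = 87.5000
Σcross = 669.0000 → A = |Σcross|/2 = 334.5000 mm²
Σ(r_i+r_j)·cross = 22068.5000 → first moment M = |Σ|/6 = 3678.0833
R_c = M/A = 3678.0833/334.5000 = 10.9958 mm
θ = 58° = 1.012291 rad
V = θ·R_c·A = 1.012291·10.9958·334.5000 = 3723.291 mm³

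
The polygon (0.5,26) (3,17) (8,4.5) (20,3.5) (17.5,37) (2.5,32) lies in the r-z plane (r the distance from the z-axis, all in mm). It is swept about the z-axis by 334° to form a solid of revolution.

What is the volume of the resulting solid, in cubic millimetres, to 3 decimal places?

Volume = 30724.215 mm³

Profile (r,z), 6 vertices: (0.5,26) (3,17) (8,4.5) (20,3.5) (17.5,37) (2.5,32)
edge 0: (0.5,26)→(3,17)  cross = 0.5·17 − 3·26 = -69.5000; (r_i+r_j)·cross = 3.5·-69.5000 = -243.2500
edge 1: (3,17)→(8,4.5)  cross = 3·4.5 − 8·17 = -122.5000; (r_i+r_j)·cross = 11·-122.5000 = -1347.5000
edge 2: (8,4.5)→(20,3.5)  cross = 8·3.5 − 20·4.5 = -62.0000; (r_i+r_j)·cross = 28·-62.0000 = -1736.0000
edge 3: (20,3.5)→(17.5,37)  cross = 20·37 − 17.5·3.5 = 678.7500; (r_i+r_j)·cross = 37.5·678.7500 = 25453.1250
edge 4: (17.5,37)→(2.5,32)  cross = 17.5·32 − 2.5·37 = 467.5000; (r_i+r_j)·cross = 20·467.5000 = 9350.0000
edge 5: (2.5,32)→(0.5,26)  cross = 2.5·26 − 0.5·32 = 49.0000; (r_i+r_j)·cross = 3·49.0000 = 147.0000
Σcross = 941.2500 → A = |Σcross|/2 = 470.6250 mm²
Σ(r_i+r_j)·cross = 31623.3750 → first moment M = |Σ|/6 = 5270.5625
R_c = M/A = 5270.5625/470.6250 = 11.1991 mm
θ = 334° = 5.829400 rad
V = θ·R_c·A = 5.829400·11.1991·470.6250 = 30724.215 mm³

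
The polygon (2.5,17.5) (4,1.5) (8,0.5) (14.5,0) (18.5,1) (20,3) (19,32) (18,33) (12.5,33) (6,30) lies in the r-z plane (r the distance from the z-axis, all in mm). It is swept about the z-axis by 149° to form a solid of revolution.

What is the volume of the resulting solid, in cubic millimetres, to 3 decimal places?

Profile (r,z), 10 vertices: (2.5,17.5) (4,1.5) (8,0.5) (14.5,0) (18.5,1) (20,3) (19,32) (18,33) (12.5,33) (6,30)
edge 0: (2.5,17.5)→(4,1.5)  cross = 2.5·1.5 − 4·17.5 = -66.2500; (r_i+r_j)·cross = 6.5·-66.2500 = -430.6250
edge 1: (4,1.5)→(8,0.5)  cross = 4·0.5 − 8·1.5 = -10.0000; (r_i+r_j)·cross = 12·-10.0000 = -120.0000
edge 2: (8,0.5)→(14.5,0)  cross = 8·0 − 14.5·0.5 = -7.2500; (r_i+r_j)·cross = 22.5·-7.2500 = -163.1250
edge 3: (14.5,0)→(18.5,1)  cross = 14.5·1 − 18.5·0 = 14.5000; (r_i+r_j)·cross = 33·14.5000 = 478.5000
edge 4: (18.5,1)→(20,3)  cross = 18.5·3 − 20·1 = 35.5000; (r_i+r_j)·cross = 38.5·35.5000 = 1366.7500
edge 5: (20,3)→(19,32)  cross = 20·32 − 19·3 = 583.0000; (r_i+r_j)·cross = 39·583.0000 = 22737.0000
edge 6: (19,32)→(18,33)  cross = 19·33 − 18·32 = 51.0000; (r_i+r_j)·cross = 37·51.0000 = 1887.0000
edge 7: (18,33)→(12.5,33)  cross = 18·33 − 12.5·33 = 181.5000; (r_i+r_j)·cross = 30.5·181.5000 = 5535.7500
edge 8: (12.5,33)→(6,30)  cross = 12.5·30 − 6·33 = 177.0000; (r_i+r_j)·cross = 18.5·177.0000 = 3274.5000
edge 9: (6,30)→(2.5,17.5)  cross = 6·17.5 − 2.5·30 = 30.0000; (r_i+r_j)·cross = 8.5·30.0000 = 255.0000
Σcross = 989.0000 → A = |Σcross|/2 = 494.5000 mm²
Σ(r_i+r_j)·cross = 34820.7500 → first moment M = |Σ|/6 = 5803.4583
R_c = M/A = 5803.4583/494.5000 = 11.7360 mm
θ = 149° = 2.600541 rad
V = θ·R_c·A = 2.600541·11.7360·494.5000 = 15092.129 mm³

Volume = 15092.129 mm³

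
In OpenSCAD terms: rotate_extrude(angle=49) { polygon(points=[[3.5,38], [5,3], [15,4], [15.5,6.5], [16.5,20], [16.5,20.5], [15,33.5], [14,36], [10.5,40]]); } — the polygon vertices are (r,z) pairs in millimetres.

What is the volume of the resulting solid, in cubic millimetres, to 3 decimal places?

Volume = 3376.178 mm³

Profile (r,z), 9 vertices: (3.5,38) (5,3) (15,4) (15.5,6.5) (16.5,20) (16.5,20.5) (15,33.5) (14,36) (10.5,40)
edge 0: (3.5,38)→(5,3)  cross = 3.5·3 − 5·38 = -179.5000; (r_i+r_j)·cross = 8.5·-179.5000 = -1525.7500
edge 1: (5,3)→(15,4)  cross = 5·4 − 15·3 = -25.0000; (r_i+r_j)·cross = 20·-25.0000 = -500.0000
edge 2: (15,4)→(15.5,6.5)  cross = 15·6.5 − 15.5·4 = 35.5000; (r_i+r_j)·cross = 30.5·35.5000 = 1082.7500
edge 3: (15.5,6.5)→(16.5,20)  cross = 15.5·20 − 16.5·6.5 = 202.7500; (r_i+r_j)·cross = 32·202.7500 = 6488.0000
edge 4: (16.5,20)→(16.5,20.5)  cross = 16.5·20.5 − 16.5·20 = 8.2500; (r_i+r_j)·cross = 33·8.2500 = 272.2500
edge 5: (16.5,20.5)→(15,33.5)  cross = 16.5·33.5 − 15·20.5 = 245.2500; (r_i+r_j)·cross = 31.5·245.2500 = 7725.3750
edge 6: (15,33.5)→(14,36)  cross = 15·36 − 14·33.5 = 71.0000; (r_i+r_j)·cross = 29·71.0000 = 2059.0000
edge 7: (14,36)→(10.5,40)  cross = 14·40 − 10.5·36 = 182.0000; (r_i+r_j)·cross = 24.5·182.0000 = 4459.0000
edge 8: (10.5,40)→(3.5,38)  cross = 10.5·38 − 3.5·40 = 259.0000; (r_i+r_j)·cross = 14·259.0000 = 3626.0000
Σcross = 799.2500 → A = |Σcross|/2 = 399.6250 mm²
Σ(r_i+r_j)·cross = 23686.6250 → first moment M = |Σ|/6 = 3947.7708
R_c = M/A = 3947.7708/399.6250 = 9.8787 mm
θ = 49° = 0.855211 rad
V = θ·R_c·A = 0.855211·9.8787·399.6250 = 3376.178 mm³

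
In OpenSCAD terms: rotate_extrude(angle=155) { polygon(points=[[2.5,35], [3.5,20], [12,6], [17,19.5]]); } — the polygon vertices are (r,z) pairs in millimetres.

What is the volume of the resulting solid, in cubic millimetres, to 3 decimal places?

Profile (r,z), 4 vertices: (2.5,35) (3.5,20) (12,6) (17,19.5)
edge 0: (2.5,35)→(3.5,20)  cross = 2.5·20 − 3.5·35 = -72.5000; (r_i+r_j)·cross = 6·-72.5000 = -435.0000
edge 1: (3.5,20)→(12,6)  cross = 3.5·6 − 12·20 = -219.0000; (r_i+r_j)·cross = 15.5·-219.0000 = -3394.5000
edge 2: (12,6)→(17,19.5)  cross = 12·19.5 − 17·6 = 132.0000; (r_i+r_j)·cross = 29·132.0000 = 3828.0000
edge 3: (17,19.5)→(2.5,35)  cross = 17·35 − 2.5·19.5 = 546.2500; (r_i+r_j)·cross = 19.5·546.2500 = 10651.8750
Σcross = 386.7500 → A = |Σcross|/2 = 193.3750 mm²
Σ(r_i+r_j)·cross = 10650.3750 → first moment M = |Σ|/6 = 1775.0625
R_c = M/A = 1775.0625/193.3750 = 9.1794 mm
θ = 155° = 2.705260 rad
V = θ·R_c·A = 2.705260·9.1794·193.3750 = 4802.006 mm³

Volume = 4802.006 mm³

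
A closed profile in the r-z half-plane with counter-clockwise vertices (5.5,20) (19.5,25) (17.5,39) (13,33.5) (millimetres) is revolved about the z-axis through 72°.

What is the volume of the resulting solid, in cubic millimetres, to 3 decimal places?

Profile (r,z), 4 vertices: (5.5,20) (19.5,25) (17.5,39) (13,33.5)
edge 0: (5.5,20)→(19.5,25)  cross = 5.5·25 − 19.5·20 = -252.5000; (r_i+r_j)·cross = 25·-252.5000 = -6312.5000
edge 1: (19.5,25)→(17.5,39)  cross = 19.5·39 − 17.5·25 = 323.0000; (r_i+r_j)·cross = 37·323.0000 = 11951.0000
edge 2: (17.5,39)→(13,33.5)  cross = 17.5·33.5 − 13·39 = 79.2500; (r_i+r_j)·cross = 30.5·79.2500 = 2417.1250
edge 3: (13,33.5)→(5.5,20)  cross = 13·20 − 5.5·33.5 = 75.7500; (r_i+r_j)·cross = 18.5·75.7500 = 1401.3750
Σcross = 225.5000 → A = |Σcross|/2 = 112.7500 mm²
Σ(r_i+r_j)·cross = 9457.0000 → first moment M = |Σ|/6 = 1576.1667
R_c = M/A = 1576.1667/112.7500 = 13.9793 mm
θ = 72° = 1.256637 rad
V = θ·R_c·A = 1.256637·13.9793·112.7500 = 1980.669 mm³

Volume = 1980.669 mm³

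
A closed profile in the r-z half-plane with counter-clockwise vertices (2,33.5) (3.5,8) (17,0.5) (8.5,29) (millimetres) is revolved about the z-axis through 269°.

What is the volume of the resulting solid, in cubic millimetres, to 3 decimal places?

Profile (r,z), 4 vertices: (2,33.5) (3.5,8) (17,0.5) (8.5,29)
edge 0: (2,33.5)→(3.5,8)  cross = 2·8 − 3.5·33.5 = -101.2500; (r_i+r_j)·cross = 5.5·-101.2500 = -556.8750
edge 1: (3.5,8)→(17,0.5)  cross = 3.5·0.5 − 17·8 = -134.2500; (r_i+r_j)·cross = 20.5·-134.2500 = -2752.1250
edge 2: (17,0.5)→(8.5,29)  cross = 17·29 − 8.5·0.5 = 488.7500; (r_i+r_j)·cross = 25.5·488.7500 = 12463.1250
edge 3: (8.5,29)→(2,33.5)  cross = 8.5·33.5 − 2·29 = 226.7500; (r_i+r_j)·cross = 10.5·226.7500 = 2380.8750
Σcross = 480.0000 → A = |Σcross|/2 = 240.0000 mm²
Σ(r_i+r_j)·cross = 11535.0000 → first moment M = |Σ|/6 = 1922.5000
R_c = M/A = 1922.5000/240.0000 = 8.0104 mm
θ = 269° = 4.694936 rad
V = θ·R_c·A = 4.694936·8.0104·240.0000 = 9026.014 mm³

Volume = 9026.014 mm³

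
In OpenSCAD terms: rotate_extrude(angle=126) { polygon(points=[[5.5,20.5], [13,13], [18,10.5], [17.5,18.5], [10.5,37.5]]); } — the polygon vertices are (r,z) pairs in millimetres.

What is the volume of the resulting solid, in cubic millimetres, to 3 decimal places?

Volume = 4306.004 mm³

Profile (r,z), 5 vertices: (5.5,20.5) (13,13) (18,10.5) (17.5,18.5) (10.5,37.5)
edge 0: (5.5,20.5)→(13,13)  cross = 5.5·13 − 13·20.5 = -195.0000; (r_i+r_j)·cross = 18.5·-195.0000 = -3607.5000
edge 1: (13,13)→(18,10.5)  cross = 13·10.5 − 18·13 = -97.5000; (r_i+r_j)·cross = 31·-97.5000 = -3022.5000
edge 2: (18,10.5)→(17.5,18.5)  cross = 18·18.5 − 17.5·10.5 = 149.2500; (r_i+r_j)·cross = 35.5·149.2500 = 5298.3750
edge 3: (17.5,18.5)→(10.5,37.5)  cross = 17.5·37.5 − 10.5·18.5 = 462.0000; (r_i+r_j)·cross = 28·462.0000 = 12936.0000
edge 4: (10.5,37.5)→(5.5,20.5)  cross = 10.5·20.5 − 5.5·37.5 = 9.0000; (r_i+r_j)·cross = 16·9.0000 = 144.0000
Σcross = 327.7500 → A = |Σcross|/2 = 163.8750 mm²
Σ(r_i+r_j)·cross = 11748.3750 → first moment M = |Σ|/6 = 1958.0625
R_c = M/A = 1958.0625/163.8750 = 11.9485 mm
θ = 126° = 2.199115 rad
V = θ·R_c·A = 2.199115·11.9485·163.8750 = 4306.004 mm³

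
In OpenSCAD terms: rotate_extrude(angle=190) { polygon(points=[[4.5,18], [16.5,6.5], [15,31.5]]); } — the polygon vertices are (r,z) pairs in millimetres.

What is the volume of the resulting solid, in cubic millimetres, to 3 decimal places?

Profile (r,z), 3 vertices: (4.5,18) (16.5,6.5) (15,31.5)
edge 0: (4.5,18)→(16.5,6.5)  cross = 4.5·6.5 − 16.5·18 = -267.7500; (r_i+r_j)·cross = 21·-267.7500 = -5622.7500
edge 1: (16.5,6.5)→(15,31.5)  cross = 16.5·31.5 − 15·6.5 = 422.2500; (r_i+r_j)·cross = 31.5·422.2500 = 13300.8750
edge 2: (15,31.5)→(4.5,18)  cross = 15·18 − 4.5·31.5 = 128.2500; (r_i+r_j)·cross = 19.5·128.2500 = 2500.8750
Σcross = 282.7500 → A = |Σcross|/2 = 141.3750 mm²
Σ(r_i+r_j)·cross = 10179.0000 → first moment M = |Σ|/6 = 1696.5000
R_c = M/A = 1696.5000/141.3750 = 12.0000 mm
θ = 190° = 3.316126 rad
V = θ·R_c·A = 3.316126·12.0000·141.3750 = 5625.807 mm³

Volume = 5625.807 mm³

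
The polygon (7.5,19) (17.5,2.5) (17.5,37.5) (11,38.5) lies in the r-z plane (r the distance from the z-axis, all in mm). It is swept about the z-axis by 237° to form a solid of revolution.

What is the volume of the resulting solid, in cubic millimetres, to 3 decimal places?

Volume = 13487.520 mm³

Profile (r,z), 4 vertices: (7.5,19) (17.5,2.5) (17.5,37.5) (11,38.5)
edge 0: (7.5,19)→(17.5,2.5)  cross = 7.5·2.5 − 17.5·19 = -313.7500; (r_i+r_j)·cross = 25·-313.7500 = -7843.7500
edge 1: (17.5,2.5)→(17.5,37.5)  cross = 17.5·37.5 − 17.5·2.5 = 612.5000; (r_i+r_j)·cross = 35·612.5000 = 21437.5000
edge 2: (17.5,37.5)→(11,38.5)  cross = 17.5·38.5 − 11·37.5 = 261.2500; (r_i+r_j)·cross = 28.5·261.2500 = 7445.6250
edge 3: (11,38.5)→(7.5,19)  cross = 11·19 − 7.5·38.5 = -79.7500; (r_i+r_j)·cross = 18.5·-79.7500 = -1475.3750
Σcross = 480.2500 → A = |Σcross|/2 = 240.1250 mm²
Σ(r_i+r_j)·cross = 19564.0000 → first moment M = |Σ|/6 = 3260.6667
R_c = M/A = 3260.6667/240.1250 = 13.5790 mm
θ = 237° = 4.136430 rad
V = θ·R_c·A = 4.136430·13.5790·240.1250 = 13487.520 mm³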